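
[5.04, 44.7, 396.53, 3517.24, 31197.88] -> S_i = 5.04*8.87^i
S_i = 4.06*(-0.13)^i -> [4.06, -0.53, 0.07, -0.01, 0.0]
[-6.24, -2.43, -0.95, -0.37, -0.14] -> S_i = -6.24*0.39^i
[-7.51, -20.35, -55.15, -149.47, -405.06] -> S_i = -7.51*2.71^i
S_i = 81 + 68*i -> [81, 149, 217, 285, 353]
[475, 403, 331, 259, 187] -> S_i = 475 + -72*i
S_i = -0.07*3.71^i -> [-0.07, -0.26, -0.96, -3.57, -13.26]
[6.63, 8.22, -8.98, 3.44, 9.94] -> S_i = Random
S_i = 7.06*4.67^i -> [7.06, 32.97, 153.97, 719.04, 3357.93]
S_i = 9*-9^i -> [9, -81, 729, -6561, 59049]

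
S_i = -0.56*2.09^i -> [-0.56, -1.17, -2.45, -5.11, -10.68]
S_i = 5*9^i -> [5, 45, 405, 3645, 32805]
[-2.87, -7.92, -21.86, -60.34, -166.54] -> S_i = -2.87*2.76^i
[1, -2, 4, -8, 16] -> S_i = 1*-2^i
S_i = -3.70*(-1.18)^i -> [-3.7, 4.37, -5.15, 6.08, -7.17]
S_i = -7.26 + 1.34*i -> [-7.26, -5.92, -4.58, -3.24, -1.9]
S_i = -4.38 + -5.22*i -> [-4.38, -9.6, -14.82, -20.04, -25.26]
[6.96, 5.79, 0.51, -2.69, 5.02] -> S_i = Random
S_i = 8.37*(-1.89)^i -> [8.37, -15.82, 29.9, -56.51, 106.8]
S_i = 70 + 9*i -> [70, 79, 88, 97, 106]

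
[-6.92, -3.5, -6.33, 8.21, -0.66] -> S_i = Random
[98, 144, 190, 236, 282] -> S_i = 98 + 46*i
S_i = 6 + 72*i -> [6, 78, 150, 222, 294]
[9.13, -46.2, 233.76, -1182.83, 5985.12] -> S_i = 9.13*(-5.06)^i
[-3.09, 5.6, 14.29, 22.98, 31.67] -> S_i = -3.09 + 8.69*i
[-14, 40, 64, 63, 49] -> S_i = Random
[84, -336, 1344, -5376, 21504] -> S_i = 84*-4^i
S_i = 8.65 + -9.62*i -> [8.65, -0.97, -10.59, -20.21, -29.83]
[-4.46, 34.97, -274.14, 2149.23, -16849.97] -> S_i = -4.46*(-7.84)^i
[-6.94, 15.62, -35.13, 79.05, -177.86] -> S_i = -6.94*(-2.25)^i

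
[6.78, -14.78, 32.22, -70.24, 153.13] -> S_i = 6.78*(-2.18)^i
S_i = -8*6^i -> [-8, -48, -288, -1728, -10368]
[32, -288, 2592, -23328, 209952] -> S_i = 32*-9^i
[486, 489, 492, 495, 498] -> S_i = 486 + 3*i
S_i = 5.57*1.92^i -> [5.57, 10.69, 20.53, 39.42, 75.69]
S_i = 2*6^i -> [2, 12, 72, 432, 2592]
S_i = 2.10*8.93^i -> [2.1, 18.75, 167.46, 1495.46, 13354.42]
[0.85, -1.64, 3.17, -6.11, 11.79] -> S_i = 0.85*(-1.93)^i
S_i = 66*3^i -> [66, 198, 594, 1782, 5346]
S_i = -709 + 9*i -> [-709, -700, -691, -682, -673]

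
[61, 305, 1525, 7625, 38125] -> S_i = 61*5^i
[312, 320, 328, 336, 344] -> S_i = 312 + 8*i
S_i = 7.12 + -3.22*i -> [7.12, 3.9, 0.68, -2.54, -5.76]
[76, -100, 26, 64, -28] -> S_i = Random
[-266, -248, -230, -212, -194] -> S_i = -266 + 18*i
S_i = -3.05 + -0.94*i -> [-3.05, -3.99, -4.93, -5.87, -6.81]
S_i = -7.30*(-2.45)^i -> [-7.3, 17.89, -43.82, 107.35, -263.02]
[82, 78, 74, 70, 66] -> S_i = 82 + -4*i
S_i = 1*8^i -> [1, 8, 64, 512, 4096]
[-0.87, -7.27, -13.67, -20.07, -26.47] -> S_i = -0.87 + -6.40*i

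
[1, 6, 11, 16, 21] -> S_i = 1 + 5*i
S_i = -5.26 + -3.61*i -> [-5.26, -8.87, -12.48, -16.09, -19.7]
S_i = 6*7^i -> [6, 42, 294, 2058, 14406]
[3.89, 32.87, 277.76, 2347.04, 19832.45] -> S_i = 3.89*8.45^i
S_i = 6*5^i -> [6, 30, 150, 750, 3750]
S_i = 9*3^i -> [9, 27, 81, 243, 729]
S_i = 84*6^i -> [84, 504, 3024, 18144, 108864]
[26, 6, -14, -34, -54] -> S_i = 26 + -20*i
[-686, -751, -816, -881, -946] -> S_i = -686 + -65*i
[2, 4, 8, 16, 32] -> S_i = 2*2^i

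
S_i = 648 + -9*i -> [648, 639, 630, 621, 612]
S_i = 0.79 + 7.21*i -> [0.79, 8.0, 15.21, 22.42, 29.63]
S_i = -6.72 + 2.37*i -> [-6.72, -4.35, -1.98, 0.39, 2.76]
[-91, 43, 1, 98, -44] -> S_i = Random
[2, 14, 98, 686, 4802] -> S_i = 2*7^i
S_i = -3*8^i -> [-3, -24, -192, -1536, -12288]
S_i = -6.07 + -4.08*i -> [-6.07, -10.15, -14.23, -18.31, -22.39]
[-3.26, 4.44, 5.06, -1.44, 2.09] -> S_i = Random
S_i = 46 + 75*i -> [46, 121, 196, 271, 346]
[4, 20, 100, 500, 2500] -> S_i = 4*5^i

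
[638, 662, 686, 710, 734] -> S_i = 638 + 24*i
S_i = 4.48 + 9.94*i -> [4.48, 14.42, 24.36, 34.3, 44.24]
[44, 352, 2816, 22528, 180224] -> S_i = 44*8^i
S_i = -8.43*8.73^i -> [-8.43, -73.59, -642.47, -5608.8, -48964.86]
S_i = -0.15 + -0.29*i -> [-0.15, -0.44, -0.73, -1.02, -1.31]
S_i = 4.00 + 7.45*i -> [4.0, 11.45, 18.9, 26.35, 33.8]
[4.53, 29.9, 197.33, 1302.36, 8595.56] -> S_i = 4.53*6.60^i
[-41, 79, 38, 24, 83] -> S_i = Random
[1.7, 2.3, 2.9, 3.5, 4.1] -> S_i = 1.70 + 0.60*i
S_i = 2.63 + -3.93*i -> [2.63, -1.3, -5.23, -9.16, -13.09]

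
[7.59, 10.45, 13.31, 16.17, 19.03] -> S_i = 7.59 + 2.86*i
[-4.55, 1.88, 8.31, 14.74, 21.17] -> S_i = -4.55 + 6.43*i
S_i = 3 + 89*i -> [3, 92, 181, 270, 359]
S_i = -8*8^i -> [-8, -64, -512, -4096, -32768]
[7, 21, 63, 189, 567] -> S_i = 7*3^i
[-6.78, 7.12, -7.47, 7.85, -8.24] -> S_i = -6.78*(-1.05)^i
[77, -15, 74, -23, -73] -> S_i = Random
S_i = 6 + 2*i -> [6, 8, 10, 12, 14]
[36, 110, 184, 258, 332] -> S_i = 36 + 74*i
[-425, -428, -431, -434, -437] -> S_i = -425 + -3*i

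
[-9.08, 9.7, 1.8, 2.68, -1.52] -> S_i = Random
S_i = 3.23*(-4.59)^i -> [3.23, -14.83, 68.05, -312.35, 1433.68]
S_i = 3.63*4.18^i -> [3.63, 15.17, 63.42, 265.12, 1108.18]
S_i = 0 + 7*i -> [0, 7, 14, 21, 28]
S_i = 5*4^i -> [5, 20, 80, 320, 1280]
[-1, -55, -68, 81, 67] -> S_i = Random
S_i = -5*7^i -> [-5, -35, -245, -1715, -12005]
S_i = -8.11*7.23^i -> [-8.11, -58.64, -423.93, -3065.04, -22160.22]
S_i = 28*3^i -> [28, 84, 252, 756, 2268]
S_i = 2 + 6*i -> [2, 8, 14, 20, 26]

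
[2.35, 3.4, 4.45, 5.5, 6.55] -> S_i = 2.35 + 1.05*i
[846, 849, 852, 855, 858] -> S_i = 846 + 3*i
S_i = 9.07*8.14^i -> [9.07, 73.83, 600.97, 4891.93, 39820.33]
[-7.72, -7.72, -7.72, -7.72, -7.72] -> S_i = -7.72*1.00^i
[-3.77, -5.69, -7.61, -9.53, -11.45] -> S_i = -3.77 + -1.92*i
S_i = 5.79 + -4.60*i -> [5.79, 1.19, -3.41, -8.01, -12.61]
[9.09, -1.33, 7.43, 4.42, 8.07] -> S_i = Random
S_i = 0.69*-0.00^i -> [0.69, -0.0, 0.0, -0.0, 0.0]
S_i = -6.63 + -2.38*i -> [-6.63, -9.01, -11.39, -13.77, -16.15]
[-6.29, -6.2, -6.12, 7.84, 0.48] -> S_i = Random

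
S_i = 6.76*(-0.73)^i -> [6.76, -4.93, 3.6, -2.63, 1.92]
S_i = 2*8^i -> [2, 16, 128, 1024, 8192]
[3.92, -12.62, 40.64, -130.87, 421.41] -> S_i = 3.92*(-3.22)^i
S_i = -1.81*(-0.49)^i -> [-1.81, 0.89, -0.43, 0.21, -0.1]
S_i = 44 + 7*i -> [44, 51, 58, 65, 72]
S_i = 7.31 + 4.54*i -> [7.31, 11.85, 16.39, 20.93, 25.47]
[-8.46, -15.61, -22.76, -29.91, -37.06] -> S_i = -8.46 + -7.15*i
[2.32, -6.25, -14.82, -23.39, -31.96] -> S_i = 2.32 + -8.57*i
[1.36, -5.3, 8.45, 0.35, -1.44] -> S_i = Random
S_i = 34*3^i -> [34, 102, 306, 918, 2754]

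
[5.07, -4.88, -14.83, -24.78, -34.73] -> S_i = 5.07 + -9.95*i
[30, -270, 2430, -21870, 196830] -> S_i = 30*-9^i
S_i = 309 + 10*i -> [309, 319, 329, 339, 349]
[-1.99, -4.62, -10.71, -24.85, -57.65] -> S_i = -1.99*2.32^i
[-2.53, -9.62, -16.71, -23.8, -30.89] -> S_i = -2.53 + -7.09*i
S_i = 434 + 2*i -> [434, 436, 438, 440, 442]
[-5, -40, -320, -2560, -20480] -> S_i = -5*8^i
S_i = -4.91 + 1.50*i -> [-4.91, -3.41, -1.91, -0.41, 1.09]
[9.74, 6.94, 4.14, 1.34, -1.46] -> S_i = 9.74 + -2.80*i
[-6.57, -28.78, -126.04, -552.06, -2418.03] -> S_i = -6.57*4.38^i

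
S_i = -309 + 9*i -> [-309, -300, -291, -282, -273]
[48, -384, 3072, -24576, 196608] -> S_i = 48*-8^i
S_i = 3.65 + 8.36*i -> [3.65, 12.01, 20.37, 28.73, 37.09]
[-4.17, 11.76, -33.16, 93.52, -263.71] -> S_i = -4.17*(-2.82)^i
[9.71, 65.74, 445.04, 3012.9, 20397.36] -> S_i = 9.71*6.77^i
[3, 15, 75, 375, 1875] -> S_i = 3*5^i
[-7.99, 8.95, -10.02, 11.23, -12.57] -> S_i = -7.99*(-1.12)^i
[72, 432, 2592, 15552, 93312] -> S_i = 72*6^i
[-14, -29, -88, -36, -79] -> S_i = Random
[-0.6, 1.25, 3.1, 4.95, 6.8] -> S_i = -0.60 + 1.85*i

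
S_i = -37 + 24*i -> [-37, -13, 11, 35, 59]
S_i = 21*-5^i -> [21, -105, 525, -2625, 13125]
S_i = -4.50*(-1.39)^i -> [-4.5, 6.26, -8.69, 12.09, -16.8]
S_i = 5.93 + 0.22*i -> [5.93, 6.15, 6.37, 6.59, 6.81]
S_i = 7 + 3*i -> [7, 10, 13, 16, 19]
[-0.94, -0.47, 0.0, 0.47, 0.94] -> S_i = -0.94 + 0.47*i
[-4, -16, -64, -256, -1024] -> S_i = -4*4^i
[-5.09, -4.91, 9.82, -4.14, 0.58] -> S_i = Random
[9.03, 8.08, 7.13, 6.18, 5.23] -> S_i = 9.03 + -0.95*i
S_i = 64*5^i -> [64, 320, 1600, 8000, 40000]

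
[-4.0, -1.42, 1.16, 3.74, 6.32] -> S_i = -4.00 + 2.58*i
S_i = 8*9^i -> [8, 72, 648, 5832, 52488]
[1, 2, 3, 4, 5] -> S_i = 1 + 1*i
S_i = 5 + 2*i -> [5, 7, 9, 11, 13]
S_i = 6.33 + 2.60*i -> [6.33, 8.93, 11.53, 14.13, 16.73]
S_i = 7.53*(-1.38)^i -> [7.53, -10.39, 14.34, -19.79, 27.31]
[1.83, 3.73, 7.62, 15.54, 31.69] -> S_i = 1.83*2.04^i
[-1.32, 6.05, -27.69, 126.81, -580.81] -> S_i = -1.32*(-4.58)^i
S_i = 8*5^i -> [8, 40, 200, 1000, 5000]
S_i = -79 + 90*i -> [-79, 11, 101, 191, 281]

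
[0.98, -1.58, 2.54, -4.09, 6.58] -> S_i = 0.98*(-1.61)^i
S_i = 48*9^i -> [48, 432, 3888, 34992, 314928]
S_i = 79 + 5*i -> [79, 84, 89, 94, 99]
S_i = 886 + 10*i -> [886, 896, 906, 916, 926]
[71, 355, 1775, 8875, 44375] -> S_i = 71*5^i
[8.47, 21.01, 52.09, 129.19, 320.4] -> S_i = 8.47*2.48^i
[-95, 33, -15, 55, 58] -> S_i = Random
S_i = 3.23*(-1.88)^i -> [3.23, -6.07, 11.42, -21.46, 40.35]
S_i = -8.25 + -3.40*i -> [-8.25, -11.65, -15.05, -18.45, -21.85]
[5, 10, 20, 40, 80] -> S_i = 5*2^i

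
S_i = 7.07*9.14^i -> [7.07, 64.62, 590.62, 5398.31, 49340.57]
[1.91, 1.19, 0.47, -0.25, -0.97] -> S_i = 1.91 + -0.72*i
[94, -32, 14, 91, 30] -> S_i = Random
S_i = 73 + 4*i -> [73, 77, 81, 85, 89]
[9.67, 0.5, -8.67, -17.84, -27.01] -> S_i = 9.67 + -9.17*i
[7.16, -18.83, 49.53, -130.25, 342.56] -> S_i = 7.16*(-2.63)^i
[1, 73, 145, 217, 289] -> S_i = 1 + 72*i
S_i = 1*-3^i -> [1, -3, 9, -27, 81]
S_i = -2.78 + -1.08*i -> [-2.78, -3.86, -4.94, -6.02, -7.1]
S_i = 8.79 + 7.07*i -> [8.79, 15.86, 22.93, 30.0, 37.07]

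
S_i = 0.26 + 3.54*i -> [0.26, 3.8, 7.34, 10.88, 14.42]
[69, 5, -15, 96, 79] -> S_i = Random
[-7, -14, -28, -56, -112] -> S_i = -7*2^i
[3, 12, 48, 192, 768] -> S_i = 3*4^i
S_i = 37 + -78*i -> [37, -41, -119, -197, -275]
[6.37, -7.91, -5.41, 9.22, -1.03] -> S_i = Random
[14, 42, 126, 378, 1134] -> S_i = 14*3^i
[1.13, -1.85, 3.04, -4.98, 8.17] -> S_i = 1.13*(-1.64)^i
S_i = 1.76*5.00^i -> [1.76, 8.8, 44.0, 220.0, 1100.0]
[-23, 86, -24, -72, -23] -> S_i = Random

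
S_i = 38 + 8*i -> [38, 46, 54, 62, 70]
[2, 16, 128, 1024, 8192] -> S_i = 2*8^i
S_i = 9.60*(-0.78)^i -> [9.6, -7.49, 5.84, -4.56, 3.55]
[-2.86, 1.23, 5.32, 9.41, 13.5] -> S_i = -2.86 + 4.09*i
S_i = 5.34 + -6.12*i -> [5.34, -0.78, -6.9, -13.02, -19.14]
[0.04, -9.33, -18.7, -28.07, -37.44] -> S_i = 0.04 + -9.37*i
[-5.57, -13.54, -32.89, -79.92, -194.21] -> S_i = -5.57*2.43^i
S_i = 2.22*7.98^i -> [2.22, 17.72, 141.37, 1128.14, 9002.53]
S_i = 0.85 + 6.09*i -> [0.85, 6.94, 13.03, 19.12, 25.21]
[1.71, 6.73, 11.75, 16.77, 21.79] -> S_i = 1.71 + 5.02*i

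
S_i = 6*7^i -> [6, 42, 294, 2058, 14406]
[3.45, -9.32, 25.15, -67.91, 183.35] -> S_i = 3.45*(-2.70)^i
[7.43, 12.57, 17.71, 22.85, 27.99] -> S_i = 7.43 + 5.14*i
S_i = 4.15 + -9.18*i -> [4.15, -5.03, -14.21, -23.39, -32.57]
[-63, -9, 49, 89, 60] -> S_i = Random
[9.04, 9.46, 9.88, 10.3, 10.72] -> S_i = 9.04 + 0.42*i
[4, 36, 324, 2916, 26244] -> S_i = 4*9^i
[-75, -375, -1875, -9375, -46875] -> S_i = -75*5^i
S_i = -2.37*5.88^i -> [-2.37, -13.94, -81.94, -481.82, -2833.07]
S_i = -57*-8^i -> [-57, 456, -3648, 29184, -233472]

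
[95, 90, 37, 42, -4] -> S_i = Random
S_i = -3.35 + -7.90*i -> [-3.35, -11.25, -19.15, -27.05, -34.95]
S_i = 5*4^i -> [5, 20, 80, 320, 1280]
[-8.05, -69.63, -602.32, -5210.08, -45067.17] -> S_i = -8.05*8.65^i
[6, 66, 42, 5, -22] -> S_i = Random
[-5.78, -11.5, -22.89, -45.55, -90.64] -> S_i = -5.78*1.99^i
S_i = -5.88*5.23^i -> [-5.88, -30.75, -160.84, -841.17, -4399.31]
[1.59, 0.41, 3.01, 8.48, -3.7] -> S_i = Random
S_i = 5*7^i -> [5, 35, 245, 1715, 12005]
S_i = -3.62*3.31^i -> [-3.62, -11.98, -39.66, -131.28, -434.53]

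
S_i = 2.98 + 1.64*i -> [2.98, 4.62, 6.26, 7.9, 9.54]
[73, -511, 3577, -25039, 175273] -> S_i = 73*-7^i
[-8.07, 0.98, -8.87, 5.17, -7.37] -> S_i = Random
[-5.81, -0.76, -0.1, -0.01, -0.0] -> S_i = -5.81*0.13^i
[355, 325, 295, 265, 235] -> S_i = 355 + -30*i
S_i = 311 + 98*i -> [311, 409, 507, 605, 703]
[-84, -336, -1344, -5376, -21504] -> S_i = -84*4^i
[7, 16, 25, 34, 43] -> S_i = 7 + 9*i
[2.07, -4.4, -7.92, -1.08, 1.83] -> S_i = Random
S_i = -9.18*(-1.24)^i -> [-9.18, 11.38, -14.12, 17.5, -21.7]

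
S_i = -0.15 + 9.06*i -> [-0.15, 8.91, 17.97, 27.03, 36.09]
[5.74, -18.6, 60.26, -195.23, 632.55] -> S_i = 5.74*(-3.24)^i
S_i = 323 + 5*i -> [323, 328, 333, 338, 343]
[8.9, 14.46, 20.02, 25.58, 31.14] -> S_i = 8.90 + 5.56*i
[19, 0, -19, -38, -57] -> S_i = 19 + -19*i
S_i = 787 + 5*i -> [787, 792, 797, 802, 807]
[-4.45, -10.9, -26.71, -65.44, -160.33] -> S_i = -4.45*2.45^i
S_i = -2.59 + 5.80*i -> [-2.59, 3.21, 9.01, 14.81, 20.61]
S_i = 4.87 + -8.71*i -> [4.87, -3.84, -12.55, -21.26, -29.97]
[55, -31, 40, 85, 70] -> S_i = Random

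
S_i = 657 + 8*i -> [657, 665, 673, 681, 689]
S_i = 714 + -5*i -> [714, 709, 704, 699, 694]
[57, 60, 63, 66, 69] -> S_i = 57 + 3*i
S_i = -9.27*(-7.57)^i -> [-9.27, 70.17, -531.22, 4021.31, -30441.3]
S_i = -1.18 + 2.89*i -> [-1.18, 1.71, 4.6, 7.49, 10.38]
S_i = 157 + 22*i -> [157, 179, 201, 223, 245]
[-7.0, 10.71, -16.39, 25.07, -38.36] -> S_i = -7.00*(-1.53)^i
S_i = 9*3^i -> [9, 27, 81, 243, 729]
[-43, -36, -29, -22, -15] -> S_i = -43 + 7*i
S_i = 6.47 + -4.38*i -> [6.47, 2.09, -2.29, -6.67, -11.05]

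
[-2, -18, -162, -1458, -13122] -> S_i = -2*9^i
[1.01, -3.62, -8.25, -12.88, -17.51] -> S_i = 1.01 + -4.63*i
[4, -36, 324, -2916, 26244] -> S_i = 4*-9^i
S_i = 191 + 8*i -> [191, 199, 207, 215, 223]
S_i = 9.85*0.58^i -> [9.85, 5.71, 3.31, 1.92, 1.11]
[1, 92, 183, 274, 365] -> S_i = 1 + 91*i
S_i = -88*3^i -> [-88, -264, -792, -2376, -7128]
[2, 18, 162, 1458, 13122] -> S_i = 2*9^i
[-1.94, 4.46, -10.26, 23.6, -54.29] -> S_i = -1.94*(-2.30)^i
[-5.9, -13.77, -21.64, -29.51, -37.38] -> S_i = -5.90 + -7.87*i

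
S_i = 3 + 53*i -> [3, 56, 109, 162, 215]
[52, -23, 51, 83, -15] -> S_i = Random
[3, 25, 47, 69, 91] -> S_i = 3 + 22*i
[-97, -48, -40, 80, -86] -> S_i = Random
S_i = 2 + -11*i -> [2, -9, -20, -31, -42]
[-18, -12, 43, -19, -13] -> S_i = Random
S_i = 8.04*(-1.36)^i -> [8.04, -10.93, 14.87, -20.22, 27.51]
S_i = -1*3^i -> [-1, -3, -9, -27, -81]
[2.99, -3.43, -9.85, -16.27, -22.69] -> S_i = 2.99 + -6.42*i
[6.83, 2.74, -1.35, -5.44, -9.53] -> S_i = 6.83 + -4.09*i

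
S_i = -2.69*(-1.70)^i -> [-2.69, 4.57, -7.77, 13.22, -22.47]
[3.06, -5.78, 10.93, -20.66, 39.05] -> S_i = 3.06*(-1.89)^i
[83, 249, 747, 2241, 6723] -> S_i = 83*3^i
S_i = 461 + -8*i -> [461, 453, 445, 437, 429]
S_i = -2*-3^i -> [-2, 6, -18, 54, -162]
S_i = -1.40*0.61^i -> [-1.4, -0.85, -0.52, -0.32, -0.19]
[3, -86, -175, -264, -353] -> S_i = 3 + -89*i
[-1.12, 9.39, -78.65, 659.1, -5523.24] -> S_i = -1.12*(-8.38)^i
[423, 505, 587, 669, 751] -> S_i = 423 + 82*i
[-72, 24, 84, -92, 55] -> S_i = Random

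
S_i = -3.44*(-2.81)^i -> [-3.44, 9.67, -27.16, 76.33, -214.48]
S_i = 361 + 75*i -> [361, 436, 511, 586, 661]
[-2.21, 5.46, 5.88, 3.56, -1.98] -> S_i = Random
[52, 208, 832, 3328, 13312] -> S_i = 52*4^i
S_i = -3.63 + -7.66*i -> [-3.63, -11.29, -18.95, -26.61, -34.27]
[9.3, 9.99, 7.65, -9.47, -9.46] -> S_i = Random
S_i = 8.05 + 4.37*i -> [8.05, 12.42, 16.79, 21.16, 25.53]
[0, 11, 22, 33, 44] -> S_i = 0 + 11*i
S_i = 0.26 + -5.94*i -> [0.26, -5.68, -11.62, -17.56, -23.5]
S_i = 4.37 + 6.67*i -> [4.37, 11.04, 17.71, 24.38, 31.05]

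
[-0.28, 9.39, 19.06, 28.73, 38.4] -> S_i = -0.28 + 9.67*i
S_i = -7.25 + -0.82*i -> [-7.25, -8.07, -8.89, -9.71, -10.53]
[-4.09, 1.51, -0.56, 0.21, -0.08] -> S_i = -4.09*(-0.37)^i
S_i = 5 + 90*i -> [5, 95, 185, 275, 365]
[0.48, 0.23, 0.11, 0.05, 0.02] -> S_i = 0.48*0.47^i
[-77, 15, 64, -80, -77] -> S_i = Random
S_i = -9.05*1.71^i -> [-9.05, -15.48, -26.46, -45.25, -77.38]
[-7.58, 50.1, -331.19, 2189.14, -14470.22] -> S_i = -7.58*(-6.61)^i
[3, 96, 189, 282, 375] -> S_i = 3 + 93*i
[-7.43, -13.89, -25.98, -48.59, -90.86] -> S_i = -7.43*1.87^i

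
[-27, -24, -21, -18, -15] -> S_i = -27 + 3*i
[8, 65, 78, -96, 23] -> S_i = Random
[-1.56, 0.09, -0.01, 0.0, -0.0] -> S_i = -1.56*(-0.06)^i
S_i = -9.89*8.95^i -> [-9.89, -88.52, -792.21, -7090.31, -63458.3]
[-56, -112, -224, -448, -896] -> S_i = -56*2^i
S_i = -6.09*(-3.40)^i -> [-6.09, 20.71, -70.4, 239.36, -813.83]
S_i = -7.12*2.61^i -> [-7.12, -18.58, -48.5, -126.59, -330.4]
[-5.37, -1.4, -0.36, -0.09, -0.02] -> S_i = -5.37*0.26^i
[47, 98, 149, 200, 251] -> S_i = 47 + 51*i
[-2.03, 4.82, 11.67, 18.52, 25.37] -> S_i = -2.03 + 6.85*i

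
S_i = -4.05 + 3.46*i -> [-4.05, -0.59, 2.87, 6.33, 9.79]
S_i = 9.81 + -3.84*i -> [9.81, 5.97, 2.13, -1.71, -5.55]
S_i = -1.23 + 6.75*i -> [-1.23, 5.52, 12.27, 19.02, 25.77]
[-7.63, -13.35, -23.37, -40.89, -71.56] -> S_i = -7.63*1.75^i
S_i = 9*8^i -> [9, 72, 576, 4608, 36864]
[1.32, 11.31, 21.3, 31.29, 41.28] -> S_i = 1.32 + 9.99*i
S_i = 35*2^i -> [35, 70, 140, 280, 560]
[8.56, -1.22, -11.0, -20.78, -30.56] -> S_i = 8.56 + -9.78*i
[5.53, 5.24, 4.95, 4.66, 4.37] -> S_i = 5.53 + -0.29*i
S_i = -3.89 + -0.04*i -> [-3.89, -3.93, -3.97, -4.01, -4.05]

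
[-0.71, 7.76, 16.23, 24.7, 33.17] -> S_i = -0.71 + 8.47*i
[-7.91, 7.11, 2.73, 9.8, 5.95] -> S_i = Random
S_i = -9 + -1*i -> [-9, -10, -11, -12, -13]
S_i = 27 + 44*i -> [27, 71, 115, 159, 203]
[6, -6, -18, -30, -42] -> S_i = 6 + -12*i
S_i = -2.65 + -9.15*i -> [-2.65, -11.8, -20.95, -30.1, -39.25]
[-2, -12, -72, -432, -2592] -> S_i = -2*6^i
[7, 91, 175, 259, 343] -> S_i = 7 + 84*i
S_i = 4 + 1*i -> [4, 5, 6, 7, 8]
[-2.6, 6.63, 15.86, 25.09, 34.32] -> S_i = -2.60 + 9.23*i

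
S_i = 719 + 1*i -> [719, 720, 721, 722, 723]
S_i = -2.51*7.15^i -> [-2.51, -17.95, -128.32, -917.47, -6559.91]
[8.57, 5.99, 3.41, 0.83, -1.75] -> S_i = 8.57 + -2.58*i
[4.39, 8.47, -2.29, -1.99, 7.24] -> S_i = Random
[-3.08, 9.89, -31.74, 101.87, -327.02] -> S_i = -3.08*(-3.21)^i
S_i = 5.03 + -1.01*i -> [5.03, 4.02, 3.01, 2.0, 0.99]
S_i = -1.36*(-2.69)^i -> [-1.36, 3.66, -9.84, 26.47, -71.21]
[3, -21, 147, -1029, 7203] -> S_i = 3*-7^i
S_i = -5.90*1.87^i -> [-5.9, -11.03, -20.63, -38.58, -72.15]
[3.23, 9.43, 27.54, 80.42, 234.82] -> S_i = 3.23*2.92^i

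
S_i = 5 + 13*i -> [5, 18, 31, 44, 57]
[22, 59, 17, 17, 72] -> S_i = Random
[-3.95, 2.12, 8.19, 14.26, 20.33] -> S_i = -3.95 + 6.07*i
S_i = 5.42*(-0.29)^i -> [5.42, -1.57, 0.46, -0.13, 0.04]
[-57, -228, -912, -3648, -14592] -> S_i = -57*4^i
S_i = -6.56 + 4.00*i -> [-6.56, -2.56, 1.44, 5.44, 9.44]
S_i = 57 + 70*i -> [57, 127, 197, 267, 337]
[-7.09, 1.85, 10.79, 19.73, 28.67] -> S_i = -7.09 + 8.94*i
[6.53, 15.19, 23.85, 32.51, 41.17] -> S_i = 6.53 + 8.66*i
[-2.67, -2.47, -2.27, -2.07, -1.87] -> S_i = -2.67 + 0.20*i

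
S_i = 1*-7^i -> [1, -7, 49, -343, 2401]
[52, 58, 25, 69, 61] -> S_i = Random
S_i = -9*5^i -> [-9, -45, -225, -1125, -5625]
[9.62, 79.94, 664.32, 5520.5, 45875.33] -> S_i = 9.62*8.31^i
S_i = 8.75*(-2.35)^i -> [8.75, -20.56, 48.32, -113.56, 266.86]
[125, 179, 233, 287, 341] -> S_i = 125 + 54*i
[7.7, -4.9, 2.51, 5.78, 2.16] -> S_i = Random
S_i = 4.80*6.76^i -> [4.8, 32.45, 219.35, 1482.8, 10023.7]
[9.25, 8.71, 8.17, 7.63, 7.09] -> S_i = 9.25 + -0.54*i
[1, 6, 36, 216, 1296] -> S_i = 1*6^i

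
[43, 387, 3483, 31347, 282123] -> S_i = 43*9^i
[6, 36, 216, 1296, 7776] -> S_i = 6*6^i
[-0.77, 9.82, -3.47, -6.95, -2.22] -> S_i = Random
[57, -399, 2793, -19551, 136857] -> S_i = 57*-7^i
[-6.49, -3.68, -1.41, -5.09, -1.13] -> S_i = Random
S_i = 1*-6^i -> [1, -6, 36, -216, 1296]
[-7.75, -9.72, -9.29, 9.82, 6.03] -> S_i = Random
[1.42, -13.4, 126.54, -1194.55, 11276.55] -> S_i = 1.42*(-9.44)^i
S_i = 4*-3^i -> [4, -12, 36, -108, 324]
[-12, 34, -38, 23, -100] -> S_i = Random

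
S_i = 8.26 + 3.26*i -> [8.26, 11.52, 14.78, 18.04, 21.3]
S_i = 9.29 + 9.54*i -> [9.29, 18.83, 28.37, 37.91, 47.45]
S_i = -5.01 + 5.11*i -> [-5.01, 0.1, 5.21, 10.32, 15.43]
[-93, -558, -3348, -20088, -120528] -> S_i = -93*6^i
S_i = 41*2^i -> [41, 82, 164, 328, 656]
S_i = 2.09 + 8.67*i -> [2.09, 10.76, 19.43, 28.1, 36.77]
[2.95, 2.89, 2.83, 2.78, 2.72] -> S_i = 2.95*0.98^i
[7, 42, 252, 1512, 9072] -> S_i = 7*6^i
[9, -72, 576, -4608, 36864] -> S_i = 9*-8^i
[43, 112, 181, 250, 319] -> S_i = 43 + 69*i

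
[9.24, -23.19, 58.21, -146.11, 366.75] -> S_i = 9.24*(-2.51)^i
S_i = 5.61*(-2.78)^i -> [5.61, -15.6, 43.36, -120.53, 335.08]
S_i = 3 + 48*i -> [3, 51, 99, 147, 195]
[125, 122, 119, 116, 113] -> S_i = 125 + -3*i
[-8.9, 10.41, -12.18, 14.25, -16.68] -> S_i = -8.90*(-1.17)^i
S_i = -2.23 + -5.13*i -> [-2.23, -7.36, -12.49, -17.62, -22.75]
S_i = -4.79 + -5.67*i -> [-4.79, -10.46, -16.13, -21.8, -27.47]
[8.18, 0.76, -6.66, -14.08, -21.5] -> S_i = 8.18 + -7.42*i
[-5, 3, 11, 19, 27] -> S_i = -5 + 8*i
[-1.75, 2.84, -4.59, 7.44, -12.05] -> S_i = -1.75*(-1.62)^i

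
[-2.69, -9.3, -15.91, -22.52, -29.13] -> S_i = -2.69 + -6.61*i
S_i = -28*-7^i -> [-28, 196, -1372, 9604, -67228]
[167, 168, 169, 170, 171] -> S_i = 167 + 1*i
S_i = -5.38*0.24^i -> [-5.38, -1.29, -0.31, -0.07, -0.02]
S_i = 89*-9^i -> [89, -801, 7209, -64881, 583929]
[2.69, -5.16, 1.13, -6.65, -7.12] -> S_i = Random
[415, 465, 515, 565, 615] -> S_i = 415 + 50*i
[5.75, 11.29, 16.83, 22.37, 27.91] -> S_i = 5.75 + 5.54*i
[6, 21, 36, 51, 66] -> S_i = 6 + 15*i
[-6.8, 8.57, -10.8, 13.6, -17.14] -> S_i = -6.80*(-1.26)^i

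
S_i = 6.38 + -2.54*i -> [6.38, 3.84, 1.3, -1.24, -3.78]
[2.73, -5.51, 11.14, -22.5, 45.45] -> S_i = 2.73*(-2.02)^i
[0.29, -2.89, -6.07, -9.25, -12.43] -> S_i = 0.29 + -3.18*i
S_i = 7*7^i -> [7, 49, 343, 2401, 16807]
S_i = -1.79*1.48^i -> [-1.79, -2.65, -3.92, -5.8, -8.59]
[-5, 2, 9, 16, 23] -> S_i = -5 + 7*i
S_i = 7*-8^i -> [7, -56, 448, -3584, 28672]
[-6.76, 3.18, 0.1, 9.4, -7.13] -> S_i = Random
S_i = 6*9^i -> [6, 54, 486, 4374, 39366]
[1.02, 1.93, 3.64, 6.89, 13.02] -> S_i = 1.02*1.89^i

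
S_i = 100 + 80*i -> [100, 180, 260, 340, 420]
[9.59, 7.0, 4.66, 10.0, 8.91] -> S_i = Random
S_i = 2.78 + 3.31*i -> [2.78, 6.09, 9.4, 12.71, 16.02]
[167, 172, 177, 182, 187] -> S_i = 167 + 5*i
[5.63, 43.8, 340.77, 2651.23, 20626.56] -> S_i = 5.63*7.78^i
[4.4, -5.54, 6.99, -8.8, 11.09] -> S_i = 4.40*(-1.26)^i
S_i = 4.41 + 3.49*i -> [4.41, 7.9, 11.39, 14.88, 18.37]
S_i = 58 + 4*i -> [58, 62, 66, 70, 74]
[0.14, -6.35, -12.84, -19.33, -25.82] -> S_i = 0.14 + -6.49*i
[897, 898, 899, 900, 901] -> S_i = 897 + 1*i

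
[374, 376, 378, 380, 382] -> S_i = 374 + 2*i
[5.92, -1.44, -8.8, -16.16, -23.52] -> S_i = 5.92 + -7.36*i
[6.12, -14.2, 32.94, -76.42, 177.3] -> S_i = 6.12*(-2.32)^i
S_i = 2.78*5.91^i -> [2.78, 16.43, 97.1, 573.86, 3391.52]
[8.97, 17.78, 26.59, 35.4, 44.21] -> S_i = 8.97 + 8.81*i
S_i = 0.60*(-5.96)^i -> [0.6, -3.58, 21.31, -127.03, 757.07]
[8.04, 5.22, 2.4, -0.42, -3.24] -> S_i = 8.04 + -2.82*i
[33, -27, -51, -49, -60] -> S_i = Random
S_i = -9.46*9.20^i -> [-9.46, -87.03, -800.69, -7366.39, -67770.77]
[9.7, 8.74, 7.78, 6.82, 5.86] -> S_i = 9.70 + -0.96*i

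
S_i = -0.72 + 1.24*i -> [-0.72, 0.52, 1.76, 3.0, 4.24]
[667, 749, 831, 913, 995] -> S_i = 667 + 82*i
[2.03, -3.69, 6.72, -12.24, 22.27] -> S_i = 2.03*(-1.82)^i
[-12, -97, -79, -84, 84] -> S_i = Random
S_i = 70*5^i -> [70, 350, 1750, 8750, 43750]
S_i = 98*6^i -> [98, 588, 3528, 21168, 127008]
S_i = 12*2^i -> [12, 24, 48, 96, 192]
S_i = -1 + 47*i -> [-1, 46, 93, 140, 187]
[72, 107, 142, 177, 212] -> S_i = 72 + 35*i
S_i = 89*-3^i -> [89, -267, 801, -2403, 7209]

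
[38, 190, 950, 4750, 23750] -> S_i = 38*5^i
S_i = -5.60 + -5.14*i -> [-5.6, -10.74, -15.88, -21.02, -26.16]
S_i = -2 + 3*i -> [-2, 1, 4, 7, 10]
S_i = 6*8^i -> [6, 48, 384, 3072, 24576]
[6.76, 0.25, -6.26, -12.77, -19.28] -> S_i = 6.76 + -6.51*i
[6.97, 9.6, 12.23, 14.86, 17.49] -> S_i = 6.97 + 2.63*i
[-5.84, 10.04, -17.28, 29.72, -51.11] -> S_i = -5.84*(-1.72)^i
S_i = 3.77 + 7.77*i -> [3.77, 11.54, 19.31, 27.08, 34.85]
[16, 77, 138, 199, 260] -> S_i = 16 + 61*i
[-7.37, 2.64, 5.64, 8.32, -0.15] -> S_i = Random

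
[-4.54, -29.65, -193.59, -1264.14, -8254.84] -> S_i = -4.54*6.53^i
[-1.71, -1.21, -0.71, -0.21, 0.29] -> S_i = -1.71 + 0.50*i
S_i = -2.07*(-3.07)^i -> [-2.07, 6.35, -19.51, 59.89, -183.88]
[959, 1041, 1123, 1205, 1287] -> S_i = 959 + 82*i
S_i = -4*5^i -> [-4, -20, -100, -500, -2500]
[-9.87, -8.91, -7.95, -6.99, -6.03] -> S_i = -9.87 + 0.96*i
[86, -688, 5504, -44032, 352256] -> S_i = 86*-8^i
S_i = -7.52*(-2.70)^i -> [-7.52, 20.3, -54.82, 148.02, -399.64]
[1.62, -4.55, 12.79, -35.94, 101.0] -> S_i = 1.62*(-2.81)^i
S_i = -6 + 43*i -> [-6, 37, 80, 123, 166]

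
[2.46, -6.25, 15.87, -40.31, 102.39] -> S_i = 2.46*(-2.54)^i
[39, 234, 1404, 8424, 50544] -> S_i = 39*6^i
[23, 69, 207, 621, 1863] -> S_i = 23*3^i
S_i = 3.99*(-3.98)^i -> [3.99, -15.88, 63.2, -251.55, 1001.16]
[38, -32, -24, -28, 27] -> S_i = Random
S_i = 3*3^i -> [3, 9, 27, 81, 243]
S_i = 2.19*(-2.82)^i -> [2.19, -6.18, 17.42, -49.11, 138.5]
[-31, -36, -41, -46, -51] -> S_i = -31 + -5*i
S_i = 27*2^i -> [27, 54, 108, 216, 432]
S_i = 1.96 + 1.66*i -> [1.96, 3.62, 5.28, 6.94, 8.6]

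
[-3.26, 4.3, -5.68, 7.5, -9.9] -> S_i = -3.26*(-1.32)^i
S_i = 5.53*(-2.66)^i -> [5.53, -14.71, 39.13, -104.08, 276.85]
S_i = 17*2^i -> [17, 34, 68, 136, 272]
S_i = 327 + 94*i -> [327, 421, 515, 609, 703]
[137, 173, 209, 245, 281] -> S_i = 137 + 36*i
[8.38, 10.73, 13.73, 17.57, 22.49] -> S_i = 8.38*1.28^i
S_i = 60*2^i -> [60, 120, 240, 480, 960]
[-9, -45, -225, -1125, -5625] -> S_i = -9*5^i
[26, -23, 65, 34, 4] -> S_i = Random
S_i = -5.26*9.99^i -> [-5.26, -52.55, -524.95, -5244.24, -52389.92]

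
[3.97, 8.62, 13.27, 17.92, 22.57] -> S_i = 3.97 + 4.65*i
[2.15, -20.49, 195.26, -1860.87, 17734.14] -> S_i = 2.15*(-9.53)^i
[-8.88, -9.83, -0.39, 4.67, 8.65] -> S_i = Random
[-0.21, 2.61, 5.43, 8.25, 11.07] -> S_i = -0.21 + 2.82*i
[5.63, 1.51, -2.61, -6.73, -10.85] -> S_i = 5.63 + -4.12*i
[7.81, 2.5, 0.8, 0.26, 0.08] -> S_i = 7.81*0.32^i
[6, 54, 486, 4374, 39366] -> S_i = 6*9^i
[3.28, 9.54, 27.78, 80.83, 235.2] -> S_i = 3.28*2.91^i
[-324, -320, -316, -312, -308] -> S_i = -324 + 4*i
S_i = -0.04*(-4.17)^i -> [-0.04, 0.17, -0.7, 2.9, -12.09]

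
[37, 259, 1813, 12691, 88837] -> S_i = 37*7^i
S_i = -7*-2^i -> [-7, 14, -28, 56, -112]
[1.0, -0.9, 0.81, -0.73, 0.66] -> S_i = 1.00*(-0.90)^i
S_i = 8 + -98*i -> [8, -90, -188, -286, -384]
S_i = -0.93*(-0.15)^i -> [-0.93, 0.14, -0.02, 0.0, -0.0]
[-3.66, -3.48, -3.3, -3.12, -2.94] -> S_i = -3.66 + 0.18*i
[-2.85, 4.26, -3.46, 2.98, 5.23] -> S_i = Random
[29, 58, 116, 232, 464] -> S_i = 29*2^i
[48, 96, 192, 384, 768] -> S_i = 48*2^i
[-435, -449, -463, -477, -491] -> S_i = -435 + -14*i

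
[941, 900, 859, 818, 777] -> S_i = 941 + -41*i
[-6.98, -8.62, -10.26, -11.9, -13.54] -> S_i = -6.98 + -1.64*i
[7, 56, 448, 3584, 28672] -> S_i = 7*8^i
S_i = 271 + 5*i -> [271, 276, 281, 286, 291]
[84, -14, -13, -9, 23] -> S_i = Random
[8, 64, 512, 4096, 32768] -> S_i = 8*8^i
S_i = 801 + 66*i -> [801, 867, 933, 999, 1065]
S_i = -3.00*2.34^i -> [-3.0, -7.02, -16.43, -38.44, -89.95]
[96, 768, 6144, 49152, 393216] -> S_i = 96*8^i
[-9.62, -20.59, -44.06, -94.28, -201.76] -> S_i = -9.62*2.14^i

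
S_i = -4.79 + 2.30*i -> [-4.79, -2.49, -0.19, 2.11, 4.41]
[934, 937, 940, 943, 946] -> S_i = 934 + 3*i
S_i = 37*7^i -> [37, 259, 1813, 12691, 88837]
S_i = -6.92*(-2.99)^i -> [-6.92, 20.69, -61.87, 184.98, -553.08]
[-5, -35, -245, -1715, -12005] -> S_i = -5*7^i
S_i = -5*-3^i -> [-5, 15, -45, 135, -405]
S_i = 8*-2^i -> [8, -16, 32, -64, 128]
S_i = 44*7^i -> [44, 308, 2156, 15092, 105644]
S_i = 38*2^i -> [38, 76, 152, 304, 608]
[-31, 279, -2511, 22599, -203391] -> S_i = -31*-9^i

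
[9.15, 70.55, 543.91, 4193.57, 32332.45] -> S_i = 9.15*7.71^i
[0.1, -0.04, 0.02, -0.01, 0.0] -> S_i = 0.10*(-0.44)^i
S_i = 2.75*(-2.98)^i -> [2.75, -8.2, 24.42, -72.77, 216.87]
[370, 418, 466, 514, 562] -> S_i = 370 + 48*i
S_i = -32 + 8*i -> [-32, -24, -16, -8, 0]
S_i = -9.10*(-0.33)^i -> [-9.1, 3.0, -0.99, 0.33, -0.11]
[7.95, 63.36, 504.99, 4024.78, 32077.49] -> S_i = 7.95*7.97^i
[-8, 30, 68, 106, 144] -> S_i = -8 + 38*i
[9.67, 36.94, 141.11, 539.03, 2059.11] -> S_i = 9.67*3.82^i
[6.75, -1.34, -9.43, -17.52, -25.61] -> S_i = 6.75 + -8.09*i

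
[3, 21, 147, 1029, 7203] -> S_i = 3*7^i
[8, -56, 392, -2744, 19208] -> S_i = 8*-7^i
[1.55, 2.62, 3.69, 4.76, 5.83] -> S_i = 1.55 + 1.07*i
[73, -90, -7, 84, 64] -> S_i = Random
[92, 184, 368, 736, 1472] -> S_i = 92*2^i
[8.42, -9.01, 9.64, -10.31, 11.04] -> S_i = 8.42*(-1.07)^i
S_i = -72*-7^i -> [-72, 504, -3528, 24696, -172872]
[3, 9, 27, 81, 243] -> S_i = 3*3^i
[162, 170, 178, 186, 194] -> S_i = 162 + 8*i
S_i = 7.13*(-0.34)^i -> [7.13, -2.42, 0.82, -0.28, 0.1]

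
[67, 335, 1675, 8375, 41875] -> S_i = 67*5^i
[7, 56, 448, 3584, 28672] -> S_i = 7*8^i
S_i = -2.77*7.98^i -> [-2.77, -22.1, -176.39, -1407.63, -11232.89]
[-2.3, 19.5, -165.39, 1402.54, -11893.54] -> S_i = -2.30*(-8.48)^i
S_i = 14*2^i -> [14, 28, 56, 112, 224]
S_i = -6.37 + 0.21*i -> [-6.37, -6.16, -5.95, -5.74, -5.53]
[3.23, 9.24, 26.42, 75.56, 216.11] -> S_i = 3.23*2.86^i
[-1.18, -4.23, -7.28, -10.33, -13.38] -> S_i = -1.18 + -3.05*i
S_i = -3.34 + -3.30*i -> [-3.34, -6.64, -9.94, -13.24, -16.54]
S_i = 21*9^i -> [21, 189, 1701, 15309, 137781]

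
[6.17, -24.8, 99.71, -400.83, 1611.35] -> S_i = 6.17*(-4.02)^i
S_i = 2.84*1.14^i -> [2.84, 3.24, 3.69, 4.21, 4.8]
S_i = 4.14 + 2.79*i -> [4.14, 6.93, 9.72, 12.51, 15.3]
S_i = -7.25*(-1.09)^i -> [-7.25, 7.9, -8.61, 9.39, -10.23]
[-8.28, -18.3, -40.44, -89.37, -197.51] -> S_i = -8.28*2.21^i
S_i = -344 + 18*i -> [-344, -326, -308, -290, -272]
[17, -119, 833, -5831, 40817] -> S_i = 17*-7^i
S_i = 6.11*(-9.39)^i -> [6.11, -57.37, 538.73, -5058.69, 47501.09]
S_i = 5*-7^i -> [5, -35, 245, -1715, 12005]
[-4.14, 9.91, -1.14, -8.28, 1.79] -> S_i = Random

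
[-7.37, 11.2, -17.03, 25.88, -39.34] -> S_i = -7.37*(-1.52)^i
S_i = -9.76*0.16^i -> [-9.76, -1.56, -0.25, -0.04, -0.01]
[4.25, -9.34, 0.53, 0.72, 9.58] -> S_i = Random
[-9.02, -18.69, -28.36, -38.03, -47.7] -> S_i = -9.02 + -9.67*i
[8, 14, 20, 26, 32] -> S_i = 8 + 6*i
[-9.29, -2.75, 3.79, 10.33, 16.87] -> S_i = -9.29 + 6.54*i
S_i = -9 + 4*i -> [-9, -5, -1, 3, 7]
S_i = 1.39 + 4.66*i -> [1.39, 6.05, 10.71, 15.37, 20.03]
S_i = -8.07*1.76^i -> [-8.07, -14.2, -25.0, -44.0, -77.43]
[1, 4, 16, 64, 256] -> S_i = 1*4^i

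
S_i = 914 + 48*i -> [914, 962, 1010, 1058, 1106]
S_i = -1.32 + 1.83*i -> [-1.32, 0.51, 2.34, 4.17, 6.0]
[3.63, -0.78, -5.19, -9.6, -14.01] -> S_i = 3.63 + -4.41*i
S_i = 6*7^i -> [6, 42, 294, 2058, 14406]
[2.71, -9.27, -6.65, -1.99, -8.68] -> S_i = Random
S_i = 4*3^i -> [4, 12, 36, 108, 324]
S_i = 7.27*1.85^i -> [7.27, 13.45, 24.88, 46.03, 85.16]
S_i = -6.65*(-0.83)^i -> [-6.65, 5.52, -4.58, 3.8, -3.16]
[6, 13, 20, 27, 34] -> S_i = 6 + 7*i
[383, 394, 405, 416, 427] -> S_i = 383 + 11*i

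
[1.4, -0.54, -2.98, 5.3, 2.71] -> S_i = Random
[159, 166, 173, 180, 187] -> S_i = 159 + 7*i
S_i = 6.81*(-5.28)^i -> [6.81, -35.96, 189.85, -1002.42, 5292.77]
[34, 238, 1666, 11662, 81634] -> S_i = 34*7^i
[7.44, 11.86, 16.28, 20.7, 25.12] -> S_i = 7.44 + 4.42*i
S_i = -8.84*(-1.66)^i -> [-8.84, 14.67, -24.36, 40.44, -67.13]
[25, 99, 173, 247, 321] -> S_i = 25 + 74*i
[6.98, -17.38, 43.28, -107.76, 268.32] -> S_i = 6.98*(-2.49)^i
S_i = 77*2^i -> [77, 154, 308, 616, 1232]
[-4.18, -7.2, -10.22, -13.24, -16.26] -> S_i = -4.18 + -3.02*i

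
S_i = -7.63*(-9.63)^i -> [-7.63, 73.48, -707.58, 6814.02, -65619.01]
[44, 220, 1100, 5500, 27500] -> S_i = 44*5^i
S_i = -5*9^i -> [-5, -45, -405, -3645, -32805]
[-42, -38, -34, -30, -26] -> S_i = -42 + 4*i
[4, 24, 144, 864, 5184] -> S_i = 4*6^i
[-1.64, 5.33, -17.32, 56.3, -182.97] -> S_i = -1.64*(-3.25)^i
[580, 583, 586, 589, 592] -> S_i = 580 + 3*i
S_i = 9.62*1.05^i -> [9.62, 10.1, 10.61, 11.14, 11.69]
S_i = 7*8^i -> [7, 56, 448, 3584, 28672]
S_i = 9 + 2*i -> [9, 11, 13, 15, 17]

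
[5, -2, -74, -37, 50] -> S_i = Random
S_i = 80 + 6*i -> [80, 86, 92, 98, 104]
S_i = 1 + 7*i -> [1, 8, 15, 22, 29]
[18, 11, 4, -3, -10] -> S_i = 18 + -7*i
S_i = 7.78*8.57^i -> [7.78, 66.67, 571.4, 4896.91, 41966.51]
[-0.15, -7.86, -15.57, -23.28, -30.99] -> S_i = -0.15 + -7.71*i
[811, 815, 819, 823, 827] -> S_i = 811 + 4*i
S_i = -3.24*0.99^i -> [-3.24, -3.21, -3.18, -3.14, -3.11]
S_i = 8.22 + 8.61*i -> [8.22, 16.83, 25.44, 34.05, 42.66]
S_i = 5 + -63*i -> [5, -58, -121, -184, -247]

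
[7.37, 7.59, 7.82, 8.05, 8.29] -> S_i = 7.37*1.03^i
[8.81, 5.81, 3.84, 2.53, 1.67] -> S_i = 8.81*0.66^i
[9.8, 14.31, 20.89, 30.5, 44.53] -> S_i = 9.80*1.46^i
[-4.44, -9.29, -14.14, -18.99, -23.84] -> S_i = -4.44 + -4.85*i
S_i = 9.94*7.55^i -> [9.94, 75.05, 566.6, 4277.87, 32297.89]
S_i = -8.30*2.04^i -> [-8.3, -16.93, -34.54, -70.46, -143.75]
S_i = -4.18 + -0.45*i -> [-4.18, -4.63, -5.08, -5.53, -5.98]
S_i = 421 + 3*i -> [421, 424, 427, 430, 433]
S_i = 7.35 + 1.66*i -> [7.35, 9.01, 10.67, 12.33, 13.99]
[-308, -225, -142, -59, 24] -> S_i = -308 + 83*i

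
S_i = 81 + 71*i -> [81, 152, 223, 294, 365]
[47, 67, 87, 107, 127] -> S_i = 47 + 20*i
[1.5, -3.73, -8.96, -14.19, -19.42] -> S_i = 1.50 + -5.23*i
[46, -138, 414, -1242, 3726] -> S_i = 46*-3^i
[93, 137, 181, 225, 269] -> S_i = 93 + 44*i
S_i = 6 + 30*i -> [6, 36, 66, 96, 126]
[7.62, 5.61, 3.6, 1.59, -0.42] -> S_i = 7.62 + -2.01*i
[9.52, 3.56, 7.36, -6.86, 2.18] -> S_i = Random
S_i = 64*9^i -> [64, 576, 5184, 46656, 419904]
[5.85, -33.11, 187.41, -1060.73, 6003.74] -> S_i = 5.85*(-5.66)^i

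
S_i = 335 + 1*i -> [335, 336, 337, 338, 339]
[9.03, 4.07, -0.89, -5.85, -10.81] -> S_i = 9.03 + -4.96*i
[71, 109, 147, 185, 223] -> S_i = 71 + 38*i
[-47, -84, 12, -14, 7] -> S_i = Random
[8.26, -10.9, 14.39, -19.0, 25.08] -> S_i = 8.26*(-1.32)^i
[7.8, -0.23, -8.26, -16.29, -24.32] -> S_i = 7.80 + -8.03*i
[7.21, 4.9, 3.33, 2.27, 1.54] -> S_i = 7.21*0.68^i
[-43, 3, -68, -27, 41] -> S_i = Random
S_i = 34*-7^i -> [34, -238, 1666, -11662, 81634]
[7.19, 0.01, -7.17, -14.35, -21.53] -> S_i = 7.19 + -7.18*i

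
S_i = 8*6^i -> [8, 48, 288, 1728, 10368]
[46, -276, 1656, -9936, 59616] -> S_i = 46*-6^i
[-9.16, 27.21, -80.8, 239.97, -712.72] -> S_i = -9.16*(-2.97)^i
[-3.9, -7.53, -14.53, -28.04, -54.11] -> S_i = -3.90*1.93^i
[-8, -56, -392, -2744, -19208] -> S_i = -8*7^i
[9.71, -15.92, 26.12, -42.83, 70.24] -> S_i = 9.71*(-1.64)^i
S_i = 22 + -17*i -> [22, 5, -12, -29, -46]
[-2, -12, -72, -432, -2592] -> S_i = -2*6^i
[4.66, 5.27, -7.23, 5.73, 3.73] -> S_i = Random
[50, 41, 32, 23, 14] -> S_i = 50 + -9*i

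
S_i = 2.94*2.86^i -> [2.94, 8.41, 24.05, 68.78, 196.7]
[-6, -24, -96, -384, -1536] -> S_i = -6*4^i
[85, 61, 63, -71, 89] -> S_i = Random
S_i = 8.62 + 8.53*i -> [8.62, 17.15, 25.68, 34.21, 42.74]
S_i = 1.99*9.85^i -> [1.99, 19.6, 193.07, 1901.79, 18732.6]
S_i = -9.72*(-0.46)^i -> [-9.72, 4.47, -2.06, 0.95, -0.44]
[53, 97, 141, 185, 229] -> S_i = 53 + 44*i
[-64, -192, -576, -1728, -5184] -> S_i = -64*3^i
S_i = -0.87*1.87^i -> [-0.87, -1.63, -3.04, -5.69, -10.64]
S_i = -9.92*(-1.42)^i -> [-9.92, 14.09, -20.0, 28.4, -40.33]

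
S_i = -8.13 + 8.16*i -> [-8.13, 0.03, 8.19, 16.35, 24.51]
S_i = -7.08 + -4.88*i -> [-7.08, -11.96, -16.84, -21.72, -26.6]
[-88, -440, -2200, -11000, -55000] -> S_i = -88*5^i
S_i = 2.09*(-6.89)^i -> [2.09, -14.4, 99.22, -683.6, 4710.02]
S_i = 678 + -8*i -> [678, 670, 662, 654, 646]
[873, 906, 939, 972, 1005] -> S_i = 873 + 33*i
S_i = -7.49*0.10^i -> [-7.49, -0.75, -0.07, -0.01, -0.0]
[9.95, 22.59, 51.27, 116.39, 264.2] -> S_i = 9.95*2.27^i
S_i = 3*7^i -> [3, 21, 147, 1029, 7203]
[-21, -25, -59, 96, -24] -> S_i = Random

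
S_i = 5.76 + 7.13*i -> [5.76, 12.89, 20.02, 27.15, 34.28]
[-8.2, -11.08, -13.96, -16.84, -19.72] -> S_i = -8.20 + -2.88*i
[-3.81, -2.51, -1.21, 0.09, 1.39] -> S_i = -3.81 + 1.30*i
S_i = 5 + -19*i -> [5, -14, -33, -52, -71]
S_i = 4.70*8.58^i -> [4.7, 40.33, 346.0, 2968.65, 25471.06]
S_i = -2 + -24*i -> [-2, -26, -50, -74, -98]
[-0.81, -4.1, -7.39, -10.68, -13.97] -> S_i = -0.81 + -3.29*i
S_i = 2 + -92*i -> [2, -90, -182, -274, -366]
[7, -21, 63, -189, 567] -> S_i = 7*-3^i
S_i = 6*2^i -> [6, 12, 24, 48, 96]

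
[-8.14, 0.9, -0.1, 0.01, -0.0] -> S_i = -8.14*(-0.11)^i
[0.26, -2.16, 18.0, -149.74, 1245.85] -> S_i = 0.26*(-8.32)^i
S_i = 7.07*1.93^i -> [7.07, 13.65, 26.34, 50.83, 98.1]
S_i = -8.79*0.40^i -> [-8.79, -3.52, -1.41, -0.56, -0.23]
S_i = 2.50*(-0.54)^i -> [2.5, -1.35, 0.73, -0.39, 0.21]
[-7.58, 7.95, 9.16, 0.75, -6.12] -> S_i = Random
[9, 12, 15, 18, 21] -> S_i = 9 + 3*i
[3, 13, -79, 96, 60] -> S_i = Random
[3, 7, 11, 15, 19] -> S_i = 3 + 4*i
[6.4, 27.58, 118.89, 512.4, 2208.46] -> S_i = 6.40*4.31^i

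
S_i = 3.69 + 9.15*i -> [3.69, 12.84, 21.99, 31.14, 40.29]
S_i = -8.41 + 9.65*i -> [-8.41, 1.24, 10.89, 20.54, 30.19]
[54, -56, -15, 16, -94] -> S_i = Random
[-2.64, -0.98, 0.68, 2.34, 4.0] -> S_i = -2.64 + 1.66*i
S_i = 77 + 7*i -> [77, 84, 91, 98, 105]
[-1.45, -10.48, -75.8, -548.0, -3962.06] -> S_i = -1.45*7.23^i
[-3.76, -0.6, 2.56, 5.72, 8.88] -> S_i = -3.76 + 3.16*i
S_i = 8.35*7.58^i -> [8.35, 63.29, 479.76, 3636.59, 27565.34]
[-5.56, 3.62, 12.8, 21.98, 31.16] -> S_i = -5.56 + 9.18*i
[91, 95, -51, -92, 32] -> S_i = Random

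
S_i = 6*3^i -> [6, 18, 54, 162, 486]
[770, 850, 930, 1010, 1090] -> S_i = 770 + 80*i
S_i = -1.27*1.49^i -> [-1.27, -1.89, -2.82, -4.2, -6.26]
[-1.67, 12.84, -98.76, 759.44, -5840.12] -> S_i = -1.67*(-7.69)^i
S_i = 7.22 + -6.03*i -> [7.22, 1.19, -4.84, -10.87, -16.9]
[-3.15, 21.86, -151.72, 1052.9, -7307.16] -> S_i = -3.15*(-6.94)^i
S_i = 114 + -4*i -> [114, 110, 106, 102, 98]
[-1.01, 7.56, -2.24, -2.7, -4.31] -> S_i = Random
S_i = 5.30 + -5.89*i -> [5.3, -0.59, -6.48, -12.37, -18.26]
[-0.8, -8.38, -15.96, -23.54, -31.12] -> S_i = -0.80 + -7.58*i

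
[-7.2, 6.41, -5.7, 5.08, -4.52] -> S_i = -7.20*(-0.89)^i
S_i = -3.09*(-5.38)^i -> [-3.09, 16.62, -89.44, 481.18, -2588.73]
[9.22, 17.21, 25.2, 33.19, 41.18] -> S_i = 9.22 + 7.99*i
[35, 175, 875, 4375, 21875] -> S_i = 35*5^i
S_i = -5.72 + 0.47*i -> [-5.72, -5.25, -4.78, -4.31, -3.84]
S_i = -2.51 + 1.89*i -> [-2.51, -0.62, 1.27, 3.16, 5.05]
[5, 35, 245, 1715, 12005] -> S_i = 5*7^i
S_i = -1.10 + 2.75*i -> [-1.1, 1.65, 4.4, 7.15, 9.9]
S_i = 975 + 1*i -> [975, 976, 977, 978, 979]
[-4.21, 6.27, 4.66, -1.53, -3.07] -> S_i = Random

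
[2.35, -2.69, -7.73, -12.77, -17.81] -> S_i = 2.35 + -5.04*i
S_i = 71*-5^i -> [71, -355, 1775, -8875, 44375]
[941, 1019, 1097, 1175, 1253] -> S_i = 941 + 78*i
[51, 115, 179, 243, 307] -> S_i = 51 + 64*i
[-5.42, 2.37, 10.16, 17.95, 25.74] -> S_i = -5.42 + 7.79*i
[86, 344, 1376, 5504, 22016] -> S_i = 86*4^i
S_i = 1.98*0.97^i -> [1.98, 1.92, 1.86, 1.81, 1.75]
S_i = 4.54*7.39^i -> [4.54, 33.55, 247.94, 1832.27, 13540.47]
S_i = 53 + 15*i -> [53, 68, 83, 98, 113]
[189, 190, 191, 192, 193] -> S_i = 189 + 1*i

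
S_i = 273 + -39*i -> [273, 234, 195, 156, 117]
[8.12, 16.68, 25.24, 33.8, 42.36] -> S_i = 8.12 + 8.56*i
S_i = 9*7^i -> [9, 63, 441, 3087, 21609]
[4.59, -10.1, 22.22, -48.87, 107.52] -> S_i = 4.59*(-2.20)^i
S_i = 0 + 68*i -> [0, 68, 136, 204, 272]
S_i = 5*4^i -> [5, 20, 80, 320, 1280]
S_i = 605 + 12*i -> [605, 617, 629, 641, 653]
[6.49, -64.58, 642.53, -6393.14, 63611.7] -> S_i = 6.49*(-9.95)^i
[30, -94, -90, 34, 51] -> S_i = Random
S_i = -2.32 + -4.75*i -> [-2.32, -7.07, -11.82, -16.57, -21.32]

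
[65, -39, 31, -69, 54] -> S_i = Random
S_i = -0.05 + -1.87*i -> [-0.05, -1.92, -3.79, -5.66, -7.53]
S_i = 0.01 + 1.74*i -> [0.01, 1.75, 3.49, 5.23, 6.97]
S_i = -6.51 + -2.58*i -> [-6.51, -9.09, -11.67, -14.25, -16.83]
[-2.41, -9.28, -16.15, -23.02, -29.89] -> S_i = -2.41 + -6.87*i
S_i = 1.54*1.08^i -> [1.54, 1.66, 1.8, 1.94, 2.1]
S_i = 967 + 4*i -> [967, 971, 975, 979, 983]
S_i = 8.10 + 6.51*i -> [8.1, 14.61, 21.12, 27.63, 34.14]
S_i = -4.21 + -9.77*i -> [-4.21, -13.98, -23.75, -33.52, -43.29]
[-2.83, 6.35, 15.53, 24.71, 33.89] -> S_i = -2.83 + 9.18*i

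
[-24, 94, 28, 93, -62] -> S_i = Random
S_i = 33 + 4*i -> [33, 37, 41, 45, 49]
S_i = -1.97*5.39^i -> [-1.97, -10.62, -57.23, -308.48, -1662.73]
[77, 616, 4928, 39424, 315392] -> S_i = 77*8^i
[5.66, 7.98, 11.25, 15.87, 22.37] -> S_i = 5.66*1.41^i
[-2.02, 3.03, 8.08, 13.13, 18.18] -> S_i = -2.02 + 5.05*i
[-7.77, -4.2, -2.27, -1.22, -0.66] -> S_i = -7.77*0.54^i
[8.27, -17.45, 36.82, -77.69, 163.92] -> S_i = 8.27*(-2.11)^i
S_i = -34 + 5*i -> [-34, -29, -24, -19, -14]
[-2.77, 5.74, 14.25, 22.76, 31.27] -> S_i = -2.77 + 8.51*i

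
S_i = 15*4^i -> [15, 60, 240, 960, 3840]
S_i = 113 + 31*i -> [113, 144, 175, 206, 237]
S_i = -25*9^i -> [-25, -225, -2025, -18225, -164025]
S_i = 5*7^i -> [5, 35, 245, 1715, 12005]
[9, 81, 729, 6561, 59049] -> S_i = 9*9^i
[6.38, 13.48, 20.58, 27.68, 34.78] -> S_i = 6.38 + 7.10*i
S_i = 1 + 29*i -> [1, 30, 59, 88, 117]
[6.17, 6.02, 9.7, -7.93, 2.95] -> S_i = Random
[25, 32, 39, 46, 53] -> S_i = 25 + 7*i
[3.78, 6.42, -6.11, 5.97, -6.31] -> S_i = Random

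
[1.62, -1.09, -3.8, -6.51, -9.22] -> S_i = 1.62 + -2.71*i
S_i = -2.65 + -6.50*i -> [-2.65, -9.15, -15.65, -22.15, -28.65]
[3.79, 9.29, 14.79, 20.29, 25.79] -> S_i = 3.79 + 5.50*i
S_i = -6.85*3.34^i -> [-6.85, -22.88, -76.42, -255.23, -852.46]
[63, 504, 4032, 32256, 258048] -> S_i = 63*8^i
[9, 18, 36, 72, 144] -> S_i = 9*2^i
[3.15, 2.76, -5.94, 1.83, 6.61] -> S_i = Random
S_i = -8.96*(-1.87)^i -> [-8.96, 16.76, -31.33, 58.59, -109.57]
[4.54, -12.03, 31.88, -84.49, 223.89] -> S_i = 4.54*(-2.65)^i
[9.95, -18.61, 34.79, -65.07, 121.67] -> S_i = 9.95*(-1.87)^i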